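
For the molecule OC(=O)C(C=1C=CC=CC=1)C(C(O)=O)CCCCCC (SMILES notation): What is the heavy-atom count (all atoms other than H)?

Every atom symbol written in the SMILES (organic subset) is one heavy atom; implicit H are not written.
Heavy atoms by element → C:16, O:4.
Total: 20.

20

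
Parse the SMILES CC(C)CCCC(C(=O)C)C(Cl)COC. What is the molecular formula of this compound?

Walk through each heavy atom and fill implicit hydrogens from standard valence (C 4, N 3, O 2, S 2, halogen 1):
  atom 1: C, bond orders sum to 1 (valence 4) → 3 H
  atom 2: C, bond orders sum to 3 (valence 4) → 1 H
  atom 3: C, bond orders sum to 1 (valence 4) → 3 H
  atom 4: C, bond orders sum to 2 (valence 4) → 2 H
  atom 5: C, bond orders sum to 2 (valence 4) → 2 H
  atom 6: C, bond orders sum to 2 (valence 4) → 2 H
  atom 7: C, bond orders sum to 3 (valence 4) → 1 H
  atom 8: C, bond orders sum to 4 (valence 4) → 0 H
  atom 9: O, bond orders sum to 2 (valence 2) → 0 H
  atom 10: C, bond orders sum to 1 (valence 4) → 3 H
  atom 11: C, bond orders sum to 3 (valence 4) → 1 H
  atom 12: Cl (halogen, monovalent) → 0 H
  atom 13: C, bond orders sum to 2 (valence 4) → 2 H
  atom 14: O, bond orders sum to 2 (valence 2) → 0 H
  atom 15: C, bond orders sum to 1 (valence 4) → 3 H
Totals → C:12, H:23, Cl:1, O:2.
In Hill order: C12H23ClO2.

C12H23ClO2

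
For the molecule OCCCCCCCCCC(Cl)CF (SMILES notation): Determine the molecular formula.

C11H22ClFO

Walk through each heavy atom and fill implicit hydrogens from standard valence (C 4, N 3, O 2, S 2, halogen 1):
  atom 1: O, bond orders sum to 1 (valence 2) → 1 H
  atom 2: C, bond orders sum to 2 (valence 4) → 2 H
  atom 3: C, bond orders sum to 2 (valence 4) → 2 H
  atom 4: C, bond orders sum to 2 (valence 4) → 2 H
  atom 5: C, bond orders sum to 2 (valence 4) → 2 H
  atom 6: C, bond orders sum to 2 (valence 4) → 2 H
  atom 7: C, bond orders sum to 2 (valence 4) → 2 H
  atom 8: C, bond orders sum to 2 (valence 4) → 2 H
  atom 9: C, bond orders sum to 2 (valence 4) → 2 H
  atom 10: C, bond orders sum to 2 (valence 4) → 2 H
  atom 11: C, bond orders sum to 3 (valence 4) → 1 H
  atom 12: Cl (halogen, monovalent) → 0 H
  atom 13: C, bond orders sum to 2 (valence 4) → 2 H
  atom 14: F (halogen, monovalent) → 0 H
Totals → C:11, H:22, Cl:1, F:1, O:1.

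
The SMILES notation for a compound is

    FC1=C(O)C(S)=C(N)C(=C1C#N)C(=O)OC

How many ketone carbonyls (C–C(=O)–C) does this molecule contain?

0

Scan the SMILES for the ketone motif — none present.
Groups that are present: 1 ester, 1 hydroxyl, 1 nitrile, 1 primary amine, 1 thiol.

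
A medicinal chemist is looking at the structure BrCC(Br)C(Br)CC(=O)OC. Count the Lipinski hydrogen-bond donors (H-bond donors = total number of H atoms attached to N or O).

0

Donors: find every N or O and count the H atoms it carries.
  atom 9 (O): bond orders sum to 2 → 0 H
  atom 10 (O): bond orders sum to 2 → 0 H
Lipinski HBD = 0.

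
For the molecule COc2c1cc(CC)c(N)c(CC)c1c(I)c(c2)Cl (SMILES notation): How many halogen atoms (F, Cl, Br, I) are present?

Halogen atoms appear at heavy-atom positions 16, 19 (1×Cl, 1×I).
Other groups present: 1 ether, 1 primary amine.
Halogen count: 2.

2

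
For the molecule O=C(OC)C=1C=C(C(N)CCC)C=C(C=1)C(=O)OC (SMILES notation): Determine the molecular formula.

C14H19NO4

Walk through each heavy atom and fill implicit hydrogens from standard valence (C 4, N 3, O 2, S 2, halogen 1):
  atom 1: O, bond orders sum to 2 (valence 2) → 0 H
  atom 2: C, bond orders sum to 4 (valence 4) → 0 H
  atom 3: O, bond orders sum to 2 (valence 2) → 0 H
  atom 4: C, bond orders sum to 1 (valence 4) → 3 H
  atom 5: C, bond orders sum to 4 (valence 4) → 0 H
  atom 6: C, bond orders sum to 3 (valence 4) → 1 H
  atom 7: C, bond orders sum to 4 (valence 4) → 0 H
  atom 8: C, bond orders sum to 3 (valence 4) → 1 H
  atom 9: N, bond orders sum to 1 (valence 3) → 2 H
  atom 10: C, bond orders sum to 2 (valence 4) → 2 H
  atom 11: C, bond orders sum to 2 (valence 4) → 2 H
  atom 12: C, bond orders sum to 1 (valence 4) → 3 H
  atom 13: C, bond orders sum to 3 (valence 4) → 1 H
  atom 14: C, bond orders sum to 4 (valence 4) → 0 H
  atom 15: C, bond orders sum to 3 (valence 4) → 1 H
  atom 16: C, bond orders sum to 4 (valence 4) → 0 H
  atom 17: O, bond orders sum to 2 (valence 2) → 0 H
  atom 18: O, bond orders sum to 2 (valence 2) → 0 H
  atom 19: C, bond orders sum to 1 (valence 4) → 3 H
Totals → C:14, H:19, N:1, O:4.
In Hill order: C14H19NO4.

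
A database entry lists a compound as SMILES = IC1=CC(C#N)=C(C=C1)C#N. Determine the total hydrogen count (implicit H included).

3

Walk through each heavy atom and fill implicit hydrogens from standard valence (C 4, N 3, O 2, S 2, halogen 1):
  atom 1: I (halogen, monovalent) → 0 H
  atom 2: C, bond orders sum to 4 (valence 4) → 0 H
  atom 3: C, bond orders sum to 3 (valence 4) → 1 H
  atom 4: C, bond orders sum to 4 (valence 4) → 0 H
  atom 5: C, bond orders sum to 4 (valence 4) → 0 H
  atom 6: N, bond orders sum to 3 (valence 3) → 0 H
  atom 7: C, bond orders sum to 4 (valence 4) → 0 H
  atom 8: C, bond orders sum to 3 (valence 4) → 1 H
  atom 9: C, bond orders sum to 3 (valence 4) → 1 H
  atom 10: C, bond orders sum to 4 (valence 4) → 0 H
  atom 11: N, bond orders sum to 3 (valence 3) → 0 H
Total hydrogens: 3.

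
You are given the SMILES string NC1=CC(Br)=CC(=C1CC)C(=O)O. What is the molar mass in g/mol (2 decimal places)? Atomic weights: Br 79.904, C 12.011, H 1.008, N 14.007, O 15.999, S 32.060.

First, the molecular formula is C9H10BrNO2 (counting implicit H from valence).
  Br: 1 × 79.904 = 79.904
  C: 9 × 12.011 = 108.099
  H: 10 × 1.008 = 10.080
  N: 1 × 14.007 = 14.007
  O: 2 × 15.999 = 31.998
Sum: 1×79.904 + 9×12.011 + 10×1.008 + 1×14.007 + 2×15.999 = 244.088 → 244.09 g/mol.

244.09 g/mol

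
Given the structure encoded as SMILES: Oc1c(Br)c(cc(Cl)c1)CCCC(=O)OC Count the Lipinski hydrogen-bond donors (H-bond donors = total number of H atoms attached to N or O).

1

Donors: find every N or O and count the H atoms it carries.
  atom 1 (O): bond orders sum to 1 → 1 H
  atom 14 (O): bond orders sum to 2 → 0 H
  atom 15 (O): bond orders sum to 2 → 0 H
Lipinski HBD = 1.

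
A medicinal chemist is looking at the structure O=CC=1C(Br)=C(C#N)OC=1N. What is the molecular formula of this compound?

Walk through each heavy atom and fill implicit hydrogens from standard valence (C 4, N 3, O 2, S 2, halogen 1):
  atom 1: O, bond orders sum to 2 (valence 2) → 0 H
  atom 2: C, bond orders sum to 3 (valence 4) → 1 H
  atom 3: C, bond orders sum to 4 (valence 4) → 0 H
  atom 4: C, bond orders sum to 4 (valence 4) → 0 H
  atom 5: Br (halogen, monovalent) → 0 H
  atom 6: C, bond orders sum to 4 (valence 4) → 0 H
  atom 7: C, bond orders sum to 4 (valence 4) → 0 H
  atom 8: N, bond orders sum to 3 (valence 3) → 0 H
  atom 9: O, bond orders sum to 2 (valence 2) → 0 H
  atom 10: C, bond orders sum to 4 (valence 4) → 0 H
  atom 11: N, bond orders sum to 1 (valence 3) → 2 H
Totals → C:6, H:3, Br:1, N:2, O:2.
In Hill order: C6H3BrN2O2.

C6H3BrN2O2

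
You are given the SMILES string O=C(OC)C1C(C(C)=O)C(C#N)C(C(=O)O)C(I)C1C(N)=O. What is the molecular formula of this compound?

C13H15IN2O6

Walk through each heavy atom and fill implicit hydrogens from standard valence (C 4, N 3, O 2, S 2, halogen 1):
  atom 1: O, bond orders sum to 2 (valence 2) → 0 H
  atom 2: C, bond orders sum to 4 (valence 4) → 0 H
  atom 3: O, bond orders sum to 2 (valence 2) → 0 H
  atom 4: C, bond orders sum to 1 (valence 4) → 3 H
  atom 5: C, bond orders sum to 3 (valence 4) → 1 H
  atom 6: C, bond orders sum to 3 (valence 4) → 1 H
  atom 7: C, bond orders sum to 4 (valence 4) → 0 H
  atom 8: C, bond orders sum to 1 (valence 4) → 3 H
  atom 9: O, bond orders sum to 2 (valence 2) → 0 H
  atom 10: C, bond orders sum to 3 (valence 4) → 1 H
  atom 11: C, bond orders sum to 4 (valence 4) → 0 H
  atom 12: N, bond orders sum to 3 (valence 3) → 0 H
  atom 13: C, bond orders sum to 3 (valence 4) → 1 H
  atom 14: C, bond orders sum to 4 (valence 4) → 0 H
  atom 15: O, bond orders sum to 2 (valence 2) → 0 H
  atom 16: O, bond orders sum to 1 (valence 2) → 1 H
  atom 17: C, bond orders sum to 3 (valence 4) → 1 H
  atom 18: I (halogen, monovalent) → 0 H
  atom 19: C, bond orders sum to 3 (valence 4) → 1 H
  atom 20: C, bond orders sum to 4 (valence 4) → 0 H
  atom 21: N, bond orders sum to 1 (valence 3) → 2 H
  atom 22: O, bond orders sum to 2 (valence 2) → 0 H
Totals → C:13, H:15, I:1, N:2, O:6.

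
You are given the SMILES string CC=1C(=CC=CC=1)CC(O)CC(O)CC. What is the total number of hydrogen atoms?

Walk through each heavy atom and fill implicit hydrogens from standard valence (C 4, N 3, O 2, S 2, halogen 1):
  atom 1: C, bond orders sum to 1 (valence 4) → 3 H
  atom 2: C, bond orders sum to 4 (valence 4) → 0 H
  atom 3: C, bond orders sum to 4 (valence 4) → 0 H
  atom 4: C, bond orders sum to 3 (valence 4) → 1 H
  atom 5: C, bond orders sum to 3 (valence 4) → 1 H
  atom 6: C, bond orders sum to 3 (valence 4) → 1 H
  atom 7: C, bond orders sum to 3 (valence 4) → 1 H
  atom 8: C, bond orders sum to 2 (valence 4) → 2 H
  atom 9: C, bond orders sum to 3 (valence 4) → 1 H
  atom 10: O, bond orders sum to 1 (valence 2) → 1 H
  atom 11: C, bond orders sum to 2 (valence 4) → 2 H
  atom 12: C, bond orders sum to 3 (valence 4) → 1 H
  atom 13: O, bond orders sum to 1 (valence 2) → 1 H
  atom 14: C, bond orders sum to 2 (valence 4) → 2 H
  atom 15: C, bond orders sum to 1 (valence 4) → 3 H
Total hydrogens: 20.

20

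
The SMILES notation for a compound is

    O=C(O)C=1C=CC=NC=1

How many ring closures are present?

In SMILES, each pair of matching ring-closure digits denotes one ring-closing bond; the number of such bonds equals the number of independent rings.
Ring-closure bonds here: 1.

1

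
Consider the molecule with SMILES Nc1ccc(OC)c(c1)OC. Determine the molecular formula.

Walk through each heavy atom and fill implicit hydrogens from standard valence (C 4, N 3, O 2, S 2, halogen 1); for lowercase aromatic atoms, an aromatic c carries 1 H when it has two neighbours and 0 H with three, and aromatic n carries 0 H:
  atom 1: N, bond orders sum to 1 (valence 3) → 2 H
  atom 2: aromatic c, 3 neighbours → 0 H
  atom 3: aromatic c, 2 neighbours → 1 H
  atom 4: aromatic c, 2 neighbours → 1 H
  atom 5: aromatic c, 3 neighbours → 0 H
  atom 6: O, bond orders sum to 2 (valence 2) → 0 H
  atom 7: C, bond orders sum to 1 (valence 4) → 3 H
  atom 8: aromatic c, 3 neighbours → 0 H
  atom 9: aromatic c, 2 neighbours → 1 H
  atom 10: O, bond orders sum to 2 (valence 2) → 0 H
  atom 11: C, bond orders sum to 1 (valence 4) → 3 H
Totals → C:8, H:11, N:1, O:2.

C8H11NO2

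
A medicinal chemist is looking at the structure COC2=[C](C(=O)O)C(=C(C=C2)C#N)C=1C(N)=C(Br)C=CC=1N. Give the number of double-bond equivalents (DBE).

11

Degree of unsaturation = (number of rings) + (number of π bonds).
Ring closures in the SMILES: 2.
π bonds: 7 double bonds (each 1 DoU), 1 triple bond (each 2 DoU) → 9 DoU from unsaturation.
Total DoU = 2 + 9 = 11.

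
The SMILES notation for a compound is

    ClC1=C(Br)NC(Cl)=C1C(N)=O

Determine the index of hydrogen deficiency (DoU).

Molecular formula: C5H3BrCl2N2O.
DoU = (2C + 2 + N − H − X) / 2, where X is the halogen count and O/S are ignored.
    = (2·5 + 2 + 2 − 3 − 3) / 2 = 8 / 2 = 4.

4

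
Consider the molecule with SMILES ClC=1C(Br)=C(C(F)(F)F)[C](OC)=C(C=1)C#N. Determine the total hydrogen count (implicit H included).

4

Walk through each heavy atom and fill implicit hydrogens from standard valence (C 4, N 3, O 2, S 2, halogen 1):
  atom 1: Cl (halogen, monovalent) → 0 H
  atom 2: C, bond orders sum to 4 (valence 4) → 0 H
  atom 3: C, bond orders sum to 4 (valence 4) → 0 H
  atom 4: Br (halogen, monovalent) → 0 H
  atom 5: C, bond orders sum to 4 (valence 4) → 0 H
  atom 6: C, bond orders sum to 4 (valence 4) → 0 H
  atom 7: F (halogen, monovalent) → 0 H
  atom 8: F (halogen, monovalent) → 0 H
  atom 9: F (halogen, monovalent) → 0 H
  atom 10: C with explicit H count 0
  atom 11: O, bond orders sum to 2 (valence 2) → 0 H
  atom 12: C, bond orders sum to 1 (valence 4) → 3 H
  atom 13: C, bond orders sum to 4 (valence 4) → 0 H
  atom 14: C, bond orders sum to 3 (valence 4) → 1 H
  atom 15: C, bond orders sum to 4 (valence 4) → 0 H
  atom 16: N, bond orders sum to 3 (valence 3) → 0 H
Total hydrogens: 4.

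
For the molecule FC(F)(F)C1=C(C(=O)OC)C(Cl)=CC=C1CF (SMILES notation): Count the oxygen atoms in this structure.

Scan the SMILES for O atoms (remember two-letter symbols like Cl and Br are single atoms).
Oxygen count: 2.

2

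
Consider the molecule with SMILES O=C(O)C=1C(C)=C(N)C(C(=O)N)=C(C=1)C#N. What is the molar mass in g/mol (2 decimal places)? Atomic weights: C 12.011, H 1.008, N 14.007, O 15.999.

First, the molecular formula is C10H9N3O3 (counting implicit H from valence).
  C: 10 × 12.011 = 120.110
  H: 9 × 1.008 = 9.072
  N: 3 × 14.007 = 42.021
  O: 3 × 15.999 = 47.997
Sum: 10×12.011 + 9×1.008 + 3×14.007 + 3×15.999 = 219.200 → 219.20 g/mol.

219.20 g/mol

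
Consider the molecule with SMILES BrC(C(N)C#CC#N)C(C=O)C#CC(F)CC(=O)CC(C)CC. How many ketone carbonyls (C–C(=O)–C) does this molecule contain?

The ketone motif appears at heavy-atom position 17 in the SMILES.
Other groups present: 1 aldehyde, 2 alkyne, 1 nitrile, 1 primary amine.
Ketone count: 1.

1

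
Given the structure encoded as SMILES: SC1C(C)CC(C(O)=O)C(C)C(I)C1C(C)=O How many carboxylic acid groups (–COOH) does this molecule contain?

1

The carboxylic acid motif appears at heavy-atom position 7 in the SMILES.
Other groups present: 1 ketone, 1 thiol.
Carboxylic acid count: 1.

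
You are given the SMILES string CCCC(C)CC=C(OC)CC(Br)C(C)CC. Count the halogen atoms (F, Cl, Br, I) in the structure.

1

Halogen atoms appear at heavy-atom position 13 (1×Br).
Other groups present: 1 alkene, 1 ether.
Halogen count: 1.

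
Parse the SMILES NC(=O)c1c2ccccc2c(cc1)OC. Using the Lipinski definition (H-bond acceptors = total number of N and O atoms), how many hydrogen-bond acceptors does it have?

N atoms: 1; O atoms: 2.
Lipinski HBA = 1 + 2 = 3.

3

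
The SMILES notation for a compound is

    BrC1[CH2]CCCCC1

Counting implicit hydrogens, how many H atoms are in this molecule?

13

Walk through each heavy atom and fill implicit hydrogens from standard valence (C 4, N 3, O 2, S 2, halogen 1):
  atom 1: Br (halogen, monovalent) → 0 H
  atom 2: C, bond orders sum to 3 (valence 4) → 1 H
  atom 3: C with explicit H count 2
  atom 4: C, bond orders sum to 2 (valence 4) → 2 H
  atom 5: C, bond orders sum to 2 (valence 4) → 2 H
  atom 6: C, bond orders sum to 2 (valence 4) → 2 H
  atom 7: C, bond orders sum to 2 (valence 4) → 2 H
  atom 8: C, bond orders sum to 2 (valence 4) → 2 H
Total hydrogens: 13.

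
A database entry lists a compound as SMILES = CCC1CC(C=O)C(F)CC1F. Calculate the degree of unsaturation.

2

Degree of unsaturation = (number of rings) + (number of π bonds).
Ring closures in the SMILES: 1.
π bonds: 1 double bond (each 1 DoU) → 1 DoU from unsaturation.
Total DoU = 1 + 1 = 2.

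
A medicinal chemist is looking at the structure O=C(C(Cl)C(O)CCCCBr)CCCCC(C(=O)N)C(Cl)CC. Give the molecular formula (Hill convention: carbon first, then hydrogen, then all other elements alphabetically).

C16H28BrCl2NO3

Walk through each heavy atom and fill implicit hydrogens from standard valence (C 4, N 3, O 2, S 2, halogen 1):
  atom 1: O, bond orders sum to 2 (valence 2) → 0 H
  atom 2: C, bond orders sum to 4 (valence 4) → 0 H
  atom 3: C, bond orders sum to 3 (valence 4) → 1 H
  atom 4: Cl (halogen, monovalent) → 0 H
  atom 5: C, bond orders sum to 3 (valence 4) → 1 H
  atom 6: O, bond orders sum to 1 (valence 2) → 1 H
  atom 7: C, bond orders sum to 2 (valence 4) → 2 H
  atom 8: C, bond orders sum to 2 (valence 4) → 2 H
  atom 9: C, bond orders sum to 2 (valence 4) → 2 H
  atom 10: C, bond orders sum to 2 (valence 4) → 2 H
  atom 11: Br (halogen, monovalent) → 0 H
  atom 12: C, bond orders sum to 2 (valence 4) → 2 H
  atom 13: C, bond orders sum to 2 (valence 4) → 2 H
  atom 14: C, bond orders sum to 2 (valence 4) → 2 H
  atom 15: C, bond orders sum to 2 (valence 4) → 2 H
  atom 16: C, bond orders sum to 3 (valence 4) → 1 H
  atom 17: C, bond orders sum to 4 (valence 4) → 0 H
  atom 18: O, bond orders sum to 2 (valence 2) → 0 H
  atom 19: N, bond orders sum to 1 (valence 3) → 2 H
  atom 20: C, bond orders sum to 3 (valence 4) → 1 H
  atom 21: Cl (halogen, monovalent) → 0 H
  atom 22: C, bond orders sum to 2 (valence 4) → 2 H
  atom 23: C, bond orders sum to 1 (valence 4) → 3 H
Totals → C:16, H:28, Br:1, Cl:2, N:1, O:3.
In Hill order: C16H28BrCl2NO3.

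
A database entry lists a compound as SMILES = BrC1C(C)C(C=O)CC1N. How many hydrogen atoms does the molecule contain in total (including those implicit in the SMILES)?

Walk through each heavy atom and fill implicit hydrogens from standard valence (C 4, N 3, O 2, S 2, halogen 1):
  atom 1: Br (halogen, monovalent) → 0 H
  atom 2: C, bond orders sum to 3 (valence 4) → 1 H
  atom 3: C, bond orders sum to 3 (valence 4) → 1 H
  atom 4: C, bond orders sum to 1 (valence 4) → 3 H
  atom 5: C, bond orders sum to 3 (valence 4) → 1 H
  atom 6: C, bond orders sum to 3 (valence 4) → 1 H
  atom 7: O, bond orders sum to 2 (valence 2) → 0 H
  atom 8: C, bond orders sum to 2 (valence 4) → 2 H
  atom 9: C, bond orders sum to 3 (valence 4) → 1 H
  atom 10: N, bond orders sum to 1 (valence 3) → 2 H
Total hydrogens: 12.

12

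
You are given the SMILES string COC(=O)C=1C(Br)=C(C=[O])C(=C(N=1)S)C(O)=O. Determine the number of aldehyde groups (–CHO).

The aldehyde motif appears at heavy-atom position 9 in the SMILES.
Other groups present: 1 carboxylic acid, 1 ester, 1 thiol.
Aldehyde count: 1.

1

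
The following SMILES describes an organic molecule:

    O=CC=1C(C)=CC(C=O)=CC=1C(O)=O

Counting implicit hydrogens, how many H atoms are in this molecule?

8

Walk through each heavy atom and fill implicit hydrogens from standard valence (C 4, N 3, O 2, S 2, halogen 1):
  atom 1: O, bond orders sum to 2 (valence 2) → 0 H
  atom 2: C, bond orders sum to 3 (valence 4) → 1 H
  atom 3: C, bond orders sum to 4 (valence 4) → 0 H
  atom 4: C, bond orders sum to 4 (valence 4) → 0 H
  atom 5: C, bond orders sum to 1 (valence 4) → 3 H
  atom 6: C, bond orders sum to 3 (valence 4) → 1 H
  atom 7: C, bond orders sum to 4 (valence 4) → 0 H
  atom 8: C, bond orders sum to 3 (valence 4) → 1 H
  atom 9: O, bond orders sum to 2 (valence 2) → 0 H
  atom 10: C, bond orders sum to 3 (valence 4) → 1 H
  atom 11: C, bond orders sum to 4 (valence 4) → 0 H
  atom 12: C, bond orders sum to 4 (valence 4) → 0 H
  atom 13: O, bond orders sum to 1 (valence 2) → 1 H
  atom 14: O, bond orders sum to 2 (valence 2) → 0 H
Total hydrogens: 8.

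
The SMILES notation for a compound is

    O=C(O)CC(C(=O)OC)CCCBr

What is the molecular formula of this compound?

C8H13BrO4

Walk through each heavy atom and fill implicit hydrogens from standard valence (C 4, N 3, O 2, S 2, halogen 1):
  atom 1: O, bond orders sum to 2 (valence 2) → 0 H
  atom 2: C, bond orders sum to 4 (valence 4) → 0 H
  atom 3: O, bond orders sum to 1 (valence 2) → 1 H
  atom 4: C, bond orders sum to 2 (valence 4) → 2 H
  atom 5: C, bond orders sum to 3 (valence 4) → 1 H
  atom 6: C, bond orders sum to 4 (valence 4) → 0 H
  atom 7: O, bond orders sum to 2 (valence 2) → 0 H
  atom 8: O, bond orders sum to 2 (valence 2) → 0 H
  atom 9: C, bond orders sum to 1 (valence 4) → 3 H
  atom 10: C, bond orders sum to 2 (valence 4) → 2 H
  atom 11: C, bond orders sum to 2 (valence 4) → 2 H
  atom 12: C, bond orders sum to 2 (valence 4) → 2 H
  atom 13: Br (halogen, monovalent) → 0 H
Totals → C:8, H:13, Br:1, O:4.
In Hill order: C8H13BrO4.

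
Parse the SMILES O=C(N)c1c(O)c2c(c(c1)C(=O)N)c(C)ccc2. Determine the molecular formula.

Walk through each heavy atom and fill implicit hydrogens from standard valence (C 4, N 3, O 2, S 2, halogen 1); for lowercase aromatic atoms, an aromatic c carries 1 H when it has two neighbours and 0 H with three, and aromatic n carries 0 H:
  atom 1: O, bond orders sum to 2 (valence 2) → 0 H
  atom 2: C, bond orders sum to 4 (valence 4) → 0 H
  atom 3: N, bond orders sum to 1 (valence 3) → 2 H
  atom 4: aromatic c, 3 neighbours → 0 H
  atom 5: aromatic c, 3 neighbours → 0 H
  atom 6: O, bond orders sum to 1 (valence 2) → 1 H
  atom 7: aromatic c, 3 neighbours → 0 H
  atom 8: aromatic c, 3 neighbours → 0 H
  atom 9: aromatic c, 3 neighbours → 0 H
  atom 10: aromatic c, 2 neighbours → 1 H
  atom 11: C, bond orders sum to 4 (valence 4) → 0 H
  atom 12: O, bond orders sum to 2 (valence 2) → 0 H
  atom 13: N, bond orders sum to 1 (valence 3) → 2 H
  atom 14: aromatic c, 3 neighbours → 0 H
  atom 15: C, bond orders sum to 1 (valence 4) → 3 H
  atom 16: aromatic c, 2 neighbours → 1 H
  atom 17: aromatic c, 2 neighbours → 1 H
  atom 18: aromatic c, 2 neighbours → 1 H
Totals → C:13, H:12, N:2, O:3.

C13H12N2O3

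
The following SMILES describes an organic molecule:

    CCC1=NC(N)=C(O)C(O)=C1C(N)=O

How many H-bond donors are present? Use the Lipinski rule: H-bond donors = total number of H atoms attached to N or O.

Donors: find every N or O and count the H atoms it carries.
  atom 4 (N): bond orders sum to 3 → 0 H
  atom 6 (N): bond orders sum to 1 → 2 H
  atom 8 (O): bond orders sum to 1 → 1 H
  atom 10 (O): bond orders sum to 1 → 1 H
  atom 13 (N): bond orders sum to 1 → 2 H
  atom 14 (O): bond orders sum to 2 → 0 H
Lipinski HBD = 6.

6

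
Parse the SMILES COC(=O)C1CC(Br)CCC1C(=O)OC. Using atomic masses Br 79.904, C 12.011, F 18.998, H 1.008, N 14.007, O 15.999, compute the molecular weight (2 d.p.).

279.13 g/mol

First, the molecular formula is C10H15BrO4 (counting implicit H from valence).
  Br: 1 × 79.904 = 79.904
  C: 10 × 12.011 = 120.110
  H: 15 × 1.008 = 15.120
  O: 4 × 15.999 = 63.996
Sum: 1×79.904 + 10×12.011 + 15×1.008 + 4×15.999 = 279.130 → 279.13 g/mol.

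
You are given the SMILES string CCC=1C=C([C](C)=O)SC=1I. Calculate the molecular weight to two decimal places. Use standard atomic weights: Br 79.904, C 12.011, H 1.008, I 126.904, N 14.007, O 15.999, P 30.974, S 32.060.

First, the molecular formula is C8H9IOS (counting implicit H from valence).
  C: 8 × 12.011 = 96.088
  H: 9 × 1.008 = 9.072
  I: 1 × 126.904 = 126.904
  O: 1 × 15.999 = 15.999
  S: 1 × 32.060 = 32.060
Sum: 8×12.011 + 9×1.008 + 1×126.904 + 1×15.999 + 1×32.060 = 280.123 → 280.12 g/mol.

280.12 g/mol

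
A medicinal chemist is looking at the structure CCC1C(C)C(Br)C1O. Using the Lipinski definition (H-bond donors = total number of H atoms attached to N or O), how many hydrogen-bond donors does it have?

1

Donors: find every N or O and count the H atoms it carries.
  atom 9 (O): bond orders sum to 1 → 1 H
Lipinski HBD = 1.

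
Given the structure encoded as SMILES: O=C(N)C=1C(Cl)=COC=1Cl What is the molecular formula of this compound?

Walk through each heavy atom and fill implicit hydrogens from standard valence (C 4, N 3, O 2, S 2, halogen 1):
  atom 1: O, bond orders sum to 2 (valence 2) → 0 H
  atom 2: C, bond orders sum to 4 (valence 4) → 0 H
  atom 3: N, bond orders sum to 1 (valence 3) → 2 H
  atom 4: C, bond orders sum to 4 (valence 4) → 0 H
  atom 5: C, bond orders sum to 4 (valence 4) → 0 H
  atom 6: Cl (halogen, monovalent) → 0 H
  atom 7: C, bond orders sum to 3 (valence 4) → 1 H
  atom 8: O, bond orders sum to 2 (valence 2) → 0 H
  atom 9: C, bond orders sum to 4 (valence 4) → 0 H
  atom 10: Cl (halogen, monovalent) → 0 H
Totals → C:5, H:3, Cl:2, N:1, O:2.

C5H3Cl2NO2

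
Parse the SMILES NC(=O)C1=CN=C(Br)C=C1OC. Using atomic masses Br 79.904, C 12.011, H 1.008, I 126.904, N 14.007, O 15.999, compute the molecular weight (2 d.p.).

First, the molecular formula is C7H7BrN2O2 (counting implicit H from valence).
  Br: 1 × 79.904 = 79.904
  C: 7 × 12.011 = 84.077
  H: 7 × 1.008 = 7.056
  N: 2 × 14.007 = 28.014
  O: 2 × 15.999 = 31.998
Sum: 1×79.904 + 7×12.011 + 7×1.008 + 2×14.007 + 2×15.999 = 231.049 → 231.05 g/mol.

231.05 g/mol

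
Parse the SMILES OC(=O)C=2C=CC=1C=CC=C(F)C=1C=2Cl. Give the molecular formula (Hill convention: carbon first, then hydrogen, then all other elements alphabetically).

Walk through each heavy atom and fill implicit hydrogens from standard valence (C 4, N 3, O 2, S 2, halogen 1):
  atom 1: O, bond orders sum to 1 (valence 2) → 1 H
  atom 2: C, bond orders sum to 4 (valence 4) → 0 H
  atom 3: O, bond orders sum to 2 (valence 2) → 0 H
  atom 4: C, bond orders sum to 4 (valence 4) → 0 H
  atom 5: C, bond orders sum to 3 (valence 4) → 1 H
  atom 6: C, bond orders sum to 3 (valence 4) → 1 H
  atom 7: C, bond orders sum to 4 (valence 4) → 0 H
  atom 8: C, bond orders sum to 3 (valence 4) → 1 H
  atom 9: C, bond orders sum to 3 (valence 4) → 1 H
  atom 10: C, bond orders sum to 3 (valence 4) → 1 H
  atom 11: C, bond orders sum to 4 (valence 4) → 0 H
  atom 12: F (halogen, monovalent) → 0 H
  atom 13: C, bond orders sum to 4 (valence 4) → 0 H
  atom 14: C, bond orders sum to 4 (valence 4) → 0 H
  atom 15: Cl (halogen, monovalent) → 0 H
Totals → C:11, H:6, Cl:1, F:1, O:2.
In Hill order: C11H6ClFO2.

C11H6ClFO2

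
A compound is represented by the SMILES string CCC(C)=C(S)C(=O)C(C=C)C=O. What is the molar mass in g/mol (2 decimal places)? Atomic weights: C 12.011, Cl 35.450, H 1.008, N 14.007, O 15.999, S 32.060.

First, the molecular formula is C10H14O2S (counting implicit H from valence).
  C: 10 × 12.011 = 120.110
  H: 14 × 1.008 = 14.112
  O: 2 × 15.999 = 31.998
  S: 1 × 32.060 = 32.060
Sum: 10×12.011 + 14×1.008 + 2×15.999 + 1×32.060 = 198.280 → 198.28 g/mol.

198.28 g/mol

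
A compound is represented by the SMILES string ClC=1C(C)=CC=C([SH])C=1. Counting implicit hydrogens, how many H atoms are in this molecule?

7

Walk through each heavy atom and fill implicit hydrogens from standard valence (C 4, N 3, O 2, S 2, halogen 1):
  atom 1: Cl (halogen, monovalent) → 0 H
  atom 2: C, bond orders sum to 4 (valence 4) → 0 H
  atom 3: C, bond orders sum to 4 (valence 4) → 0 H
  atom 4: C, bond orders sum to 1 (valence 4) → 3 H
  atom 5: C, bond orders sum to 3 (valence 4) → 1 H
  atom 6: C, bond orders sum to 3 (valence 4) → 1 H
  atom 7: C, bond orders sum to 4 (valence 4) → 0 H
  atom 8: S with explicit H count 1
  atom 9: C, bond orders sum to 3 (valence 4) → 1 H
Total hydrogens: 7.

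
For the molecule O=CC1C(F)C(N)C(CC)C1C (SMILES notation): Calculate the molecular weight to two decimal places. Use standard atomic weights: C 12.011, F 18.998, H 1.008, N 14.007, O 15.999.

First, the molecular formula is C9H16FNO (counting implicit H from valence).
  C: 9 × 12.011 = 108.099
  F: 1 × 18.998 = 18.998
  H: 16 × 1.008 = 16.128
  N: 1 × 14.007 = 14.007
  O: 1 × 15.999 = 15.999
Sum: 9×12.011 + 1×18.998 + 16×1.008 + 1×14.007 + 1×15.999 = 173.231 → 173.23 g/mol.

173.23 g/mol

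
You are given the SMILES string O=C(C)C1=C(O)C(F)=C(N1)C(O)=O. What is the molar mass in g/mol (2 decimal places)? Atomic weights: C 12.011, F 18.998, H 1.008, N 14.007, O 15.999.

187.13 g/mol

First, the molecular formula is C7H6FNO4 (counting implicit H from valence).
  C: 7 × 12.011 = 84.077
  F: 1 × 18.998 = 18.998
  H: 6 × 1.008 = 6.048
  N: 1 × 14.007 = 14.007
  O: 4 × 15.999 = 63.996
Sum: 7×12.011 + 1×18.998 + 6×1.008 + 1×14.007 + 4×15.999 = 187.126 → 187.13 g/mol.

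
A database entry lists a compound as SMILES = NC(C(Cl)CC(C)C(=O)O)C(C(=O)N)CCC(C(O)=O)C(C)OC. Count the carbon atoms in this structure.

Count every carbon token in the SMILES (each C, including those in ring-closure positions and inside branches).
Carbon count: 15.

15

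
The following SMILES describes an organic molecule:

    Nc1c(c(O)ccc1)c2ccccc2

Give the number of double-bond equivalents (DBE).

Molecular formula: C12H11NO.
DoU = (2C + 2 + N − H − X) / 2, where X is the halogen count and O/S are ignored.
    = (2·12 + 2 + 1 − 11 − 0) / 2 = 16 / 2 = 8.

8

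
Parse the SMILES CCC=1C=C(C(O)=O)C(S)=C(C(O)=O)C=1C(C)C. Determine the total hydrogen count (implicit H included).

16

Walk through each heavy atom and fill implicit hydrogens from standard valence (C 4, N 3, O 2, S 2, halogen 1):
  atom 1: C, bond orders sum to 1 (valence 4) → 3 H
  atom 2: C, bond orders sum to 2 (valence 4) → 2 H
  atom 3: C, bond orders sum to 4 (valence 4) → 0 H
  atom 4: C, bond orders sum to 3 (valence 4) → 1 H
  atom 5: C, bond orders sum to 4 (valence 4) → 0 H
  atom 6: C, bond orders sum to 4 (valence 4) → 0 H
  atom 7: O, bond orders sum to 1 (valence 2) → 1 H
  atom 8: O, bond orders sum to 2 (valence 2) → 0 H
  atom 9: C, bond orders sum to 4 (valence 4) → 0 H
  atom 10: S, bond orders sum to 1 (valence 2) → 1 H
  atom 11: C, bond orders sum to 4 (valence 4) → 0 H
  atom 12: C, bond orders sum to 4 (valence 4) → 0 H
  atom 13: O, bond orders sum to 1 (valence 2) → 1 H
  atom 14: O, bond orders sum to 2 (valence 2) → 0 H
  atom 15: C, bond orders sum to 4 (valence 4) → 0 H
  atom 16: C, bond orders sum to 3 (valence 4) → 1 H
  atom 17: C, bond orders sum to 1 (valence 4) → 3 H
  atom 18: C, bond orders sum to 1 (valence 4) → 3 H
Total hydrogens: 16.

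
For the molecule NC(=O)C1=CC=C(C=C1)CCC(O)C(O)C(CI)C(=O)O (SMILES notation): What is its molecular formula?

C14H18INO5

Walk through each heavy atom and fill implicit hydrogens from standard valence (C 4, N 3, O 2, S 2, halogen 1):
  atom 1: N, bond orders sum to 1 (valence 3) → 2 H
  atom 2: C, bond orders sum to 4 (valence 4) → 0 H
  atom 3: O, bond orders sum to 2 (valence 2) → 0 H
  atom 4: C, bond orders sum to 4 (valence 4) → 0 H
  atom 5: C, bond orders sum to 3 (valence 4) → 1 H
  atom 6: C, bond orders sum to 3 (valence 4) → 1 H
  atom 7: C, bond orders sum to 4 (valence 4) → 0 H
  atom 8: C, bond orders sum to 3 (valence 4) → 1 H
  atom 9: C, bond orders sum to 3 (valence 4) → 1 H
  atom 10: C, bond orders sum to 2 (valence 4) → 2 H
  atom 11: C, bond orders sum to 2 (valence 4) → 2 H
  atom 12: C, bond orders sum to 3 (valence 4) → 1 H
  atom 13: O, bond orders sum to 1 (valence 2) → 1 H
  atom 14: C, bond orders sum to 3 (valence 4) → 1 H
  atom 15: O, bond orders sum to 1 (valence 2) → 1 H
  atom 16: C, bond orders sum to 3 (valence 4) → 1 H
  atom 17: C, bond orders sum to 2 (valence 4) → 2 H
  atom 18: I (halogen, monovalent) → 0 H
  atom 19: C, bond orders sum to 4 (valence 4) → 0 H
  atom 20: O, bond orders sum to 2 (valence 2) → 0 H
  atom 21: O, bond orders sum to 1 (valence 2) → 1 H
Totals → C:14, H:18, I:1, N:1, O:5.
In Hill order: C14H18INO5.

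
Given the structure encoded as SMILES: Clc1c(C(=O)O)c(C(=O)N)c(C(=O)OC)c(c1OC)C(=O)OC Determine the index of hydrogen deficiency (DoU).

Molecular formula: C13H12ClNO8.
DoU = (2C + 2 + N − H − X) / 2, where X is the halogen count and O/S are ignored.
    = (2·13 + 2 + 1 − 12 − 1) / 2 = 16 / 2 = 8.

8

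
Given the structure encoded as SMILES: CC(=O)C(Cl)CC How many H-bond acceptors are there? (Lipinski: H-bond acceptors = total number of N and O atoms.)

N atoms: 0; O atoms: 1.
Lipinski HBA = 0 + 1 = 1.

1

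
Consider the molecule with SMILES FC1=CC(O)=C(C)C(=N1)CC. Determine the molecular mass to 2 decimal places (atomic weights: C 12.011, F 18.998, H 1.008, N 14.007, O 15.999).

155.17 g/mol

First, the molecular formula is C8H10FNO (counting implicit H from valence).
  C: 8 × 12.011 = 96.088
  F: 1 × 18.998 = 18.998
  H: 10 × 1.008 = 10.080
  N: 1 × 14.007 = 14.007
  O: 1 × 15.999 = 15.999
Sum: 8×12.011 + 1×18.998 + 10×1.008 + 1×14.007 + 1×15.999 = 155.172 → 155.17 g/mol.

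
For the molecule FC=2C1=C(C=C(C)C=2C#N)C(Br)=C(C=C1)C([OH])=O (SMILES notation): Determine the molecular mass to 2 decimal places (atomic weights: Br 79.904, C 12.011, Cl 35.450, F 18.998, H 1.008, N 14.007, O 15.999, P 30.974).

308.11 g/mol

First, the molecular formula is C13H7BrFNO2 (counting implicit H from valence).
  Br: 1 × 79.904 = 79.904
  C: 13 × 12.011 = 156.143
  F: 1 × 18.998 = 18.998
  H: 7 × 1.008 = 7.056
  N: 1 × 14.007 = 14.007
  O: 2 × 15.999 = 31.998
Sum: 1×79.904 + 13×12.011 + 1×18.998 + 7×1.008 + 1×14.007 + 2×15.999 = 308.106 → 308.11 g/mol.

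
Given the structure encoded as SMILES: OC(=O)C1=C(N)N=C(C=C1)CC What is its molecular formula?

C8H10N2O2

Walk through each heavy atom and fill implicit hydrogens from standard valence (C 4, N 3, O 2, S 2, halogen 1):
  atom 1: O, bond orders sum to 1 (valence 2) → 1 H
  atom 2: C, bond orders sum to 4 (valence 4) → 0 H
  atom 3: O, bond orders sum to 2 (valence 2) → 0 H
  atom 4: C, bond orders sum to 4 (valence 4) → 0 H
  atom 5: C, bond orders sum to 4 (valence 4) → 0 H
  atom 6: N, bond orders sum to 1 (valence 3) → 2 H
  atom 7: N, bond orders sum to 3 (valence 3) → 0 H
  atom 8: C, bond orders sum to 4 (valence 4) → 0 H
  atom 9: C, bond orders sum to 3 (valence 4) → 1 H
  atom 10: C, bond orders sum to 3 (valence 4) → 1 H
  atom 11: C, bond orders sum to 2 (valence 4) → 2 H
  atom 12: C, bond orders sum to 1 (valence 4) → 3 H
Totals → C:8, H:10, N:2, O:2.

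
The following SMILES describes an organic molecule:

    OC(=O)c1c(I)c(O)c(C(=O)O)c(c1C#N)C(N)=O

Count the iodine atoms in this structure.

1

Scan the SMILES for I atoms (remember two-letter symbols like Cl and Br are single atoms).
Iodine count: 1.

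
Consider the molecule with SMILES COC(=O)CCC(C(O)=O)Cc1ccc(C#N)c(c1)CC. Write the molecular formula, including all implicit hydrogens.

C16H19NO4

Walk through each heavy atom and fill implicit hydrogens from standard valence (C 4, N 3, O 2, S 2, halogen 1); for lowercase aromatic atoms, an aromatic c carries 1 H when it has two neighbours and 0 H with three, and aromatic n carries 0 H:
  atom 1: C, bond orders sum to 1 (valence 4) → 3 H
  atom 2: O, bond orders sum to 2 (valence 2) → 0 H
  atom 3: C, bond orders sum to 4 (valence 4) → 0 H
  atom 4: O, bond orders sum to 2 (valence 2) → 0 H
  atom 5: C, bond orders sum to 2 (valence 4) → 2 H
  atom 6: C, bond orders sum to 2 (valence 4) → 2 H
  atom 7: C, bond orders sum to 3 (valence 4) → 1 H
  atom 8: C, bond orders sum to 4 (valence 4) → 0 H
  atom 9: O, bond orders sum to 1 (valence 2) → 1 H
  atom 10: O, bond orders sum to 2 (valence 2) → 0 H
  atom 11: C, bond orders sum to 2 (valence 4) → 2 H
  atom 12: aromatic c, 3 neighbours → 0 H
  atom 13: aromatic c, 2 neighbours → 1 H
  atom 14: aromatic c, 2 neighbours → 1 H
  atom 15: aromatic c, 3 neighbours → 0 H
  atom 16: C, bond orders sum to 4 (valence 4) → 0 H
  atom 17: N, bond orders sum to 3 (valence 3) → 0 H
  atom 18: aromatic c, 3 neighbours → 0 H
  atom 19: aromatic c, 2 neighbours → 1 H
  atom 20: C, bond orders sum to 2 (valence 4) → 2 H
  atom 21: C, bond orders sum to 1 (valence 4) → 3 H
Totals → C:16, H:19, N:1, O:4.
In Hill order: C16H19NO4.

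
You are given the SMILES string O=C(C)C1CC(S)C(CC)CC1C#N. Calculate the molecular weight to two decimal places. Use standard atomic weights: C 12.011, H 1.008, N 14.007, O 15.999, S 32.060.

211.32 g/mol

First, the molecular formula is C11H17NOS (counting implicit H from valence).
  C: 11 × 12.011 = 132.121
  H: 17 × 1.008 = 17.136
  N: 1 × 14.007 = 14.007
  O: 1 × 15.999 = 15.999
  S: 1 × 32.060 = 32.060
Sum: 11×12.011 + 17×1.008 + 1×14.007 + 1×15.999 + 1×32.060 = 211.323 → 211.32 g/mol.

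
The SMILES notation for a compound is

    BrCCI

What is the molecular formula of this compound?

C2H4BrI

Walk through each heavy atom and fill implicit hydrogens from standard valence (C 4, N 3, O 2, S 2, halogen 1):
  atom 1: Br (halogen, monovalent) → 0 H
  atom 2: C, bond orders sum to 2 (valence 4) → 2 H
  atom 3: C, bond orders sum to 2 (valence 4) → 2 H
  atom 4: I (halogen, monovalent) → 0 H
Totals → C:2, H:4, Br:1, I:1.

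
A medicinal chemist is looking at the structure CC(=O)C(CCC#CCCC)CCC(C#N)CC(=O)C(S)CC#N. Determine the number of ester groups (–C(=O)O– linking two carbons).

0

Scan the SMILES for the ester motif — none present.
Groups that are present: 1 alkyne, 2 ketone, 2 nitrile, 1 thiol.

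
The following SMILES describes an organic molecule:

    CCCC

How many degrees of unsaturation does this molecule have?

0

Degree of unsaturation = (number of rings) + (number of π bonds).
Ring closures in the SMILES: 0.
π bonds: none → 0 DoU from unsaturation.
Total DoU = 0 + 0 = 0.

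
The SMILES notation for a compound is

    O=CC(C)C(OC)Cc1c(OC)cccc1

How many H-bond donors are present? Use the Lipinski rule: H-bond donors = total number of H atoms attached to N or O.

Donors: find every N or O and count the H atoms it carries.
  atom 1 (O): bond orders sum to 2 → 0 H
  atom 6 (O): bond orders sum to 2 → 0 H
  atom 11 (O): bond orders sum to 2 → 0 H
Lipinski HBD = 0.

0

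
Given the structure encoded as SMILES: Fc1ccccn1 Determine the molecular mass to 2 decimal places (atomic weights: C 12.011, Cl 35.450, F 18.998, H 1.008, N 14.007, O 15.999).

97.09 g/mol

First, the molecular formula is C5H4FN (counting implicit H from valence).
  C: 5 × 12.011 = 60.055
  F: 1 × 18.998 = 18.998
  H: 4 × 1.008 = 4.032
  N: 1 × 14.007 = 14.007
Sum: 5×12.011 + 1×18.998 + 4×1.008 + 1×14.007 = 97.092 → 97.09 g/mol.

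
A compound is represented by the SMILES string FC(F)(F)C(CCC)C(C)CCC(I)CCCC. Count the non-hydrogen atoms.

18

Every atom symbol written in the SMILES (organic subset) is one heavy atom; implicit H are not written.
Heavy atoms by element → C:14, F:3, I:1.
Total: 18.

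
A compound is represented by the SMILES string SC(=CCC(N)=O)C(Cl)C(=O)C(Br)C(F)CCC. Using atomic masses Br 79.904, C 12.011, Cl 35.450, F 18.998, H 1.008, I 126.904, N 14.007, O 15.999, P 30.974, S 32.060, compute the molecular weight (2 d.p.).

360.67 g/mol

First, the molecular formula is C11H16BrClFNO2S (counting implicit H from valence).
  Br: 1 × 79.904 = 79.904
  C: 11 × 12.011 = 132.121
  Cl: 1 × 35.450 = 35.450
  F: 1 × 18.998 = 18.998
  H: 16 × 1.008 = 16.128
  N: 1 × 14.007 = 14.007
  O: 2 × 15.999 = 31.998
  S: 1 × 32.060 = 32.060
Sum: 1×79.904 + 11×12.011 + 1×35.450 + 1×18.998 + 16×1.008 + 1×14.007 + 2×15.999 + 1×32.060 = 360.666 → 360.67 g/mol.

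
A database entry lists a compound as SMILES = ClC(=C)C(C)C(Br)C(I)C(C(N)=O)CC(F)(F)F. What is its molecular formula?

Walk through each heavy atom and fill implicit hydrogens from standard valence (C 4, N 3, O 2, S 2, halogen 1):
  atom 1: Cl (halogen, monovalent) → 0 H
  atom 2: C, bond orders sum to 4 (valence 4) → 0 H
  atom 3: C, bond orders sum to 2 (valence 4) → 2 H
  atom 4: C, bond orders sum to 3 (valence 4) → 1 H
  atom 5: C, bond orders sum to 1 (valence 4) → 3 H
  atom 6: C, bond orders sum to 3 (valence 4) → 1 H
  atom 7: Br (halogen, monovalent) → 0 H
  atom 8: C, bond orders sum to 3 (valence 4) → 1 H
  atom 9: I (halogen, monovalent) → 0 H
  atom 10: C, bond orders sum to 3 (valence 4) → 1 H
  atom 11: C, bond orders sum to 4 (valence 4) → 0 H
  atom 12: N, bond orders sum to 1 (valence 3) → 2 H
  atom 13: O, bond orders sum to 2 (valence 2) → 0 H
  atom 14: C, bond orders sum to 2 (valence 4) → 2 H
  atom 15: C, bond orders sum to 4 (valence 4) → 0 H
  atom 16: F (halogen, monovalent) → 0 H
  atom 17: F (halogen, monovalent) → 0 H
  atom 18: F (halogen, monovalent) → 0 H
Totals → C:10, H:13, Br:1, Cl:1, F:3, I:1, N:1, O:1.
In Hill order: C10H13BrClF3INO.

C10H13BrClF3INO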